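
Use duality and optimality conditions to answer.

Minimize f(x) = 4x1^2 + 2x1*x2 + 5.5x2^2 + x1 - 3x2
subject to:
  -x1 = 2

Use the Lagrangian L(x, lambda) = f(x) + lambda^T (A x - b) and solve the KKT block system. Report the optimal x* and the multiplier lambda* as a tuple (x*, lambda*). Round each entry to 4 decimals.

Form the Lagrangian:
  L(x, lambda) = (1/2) x^T Q x + c^T x + lambda^T (A x - b)
Stationarity (grad_x L = 0): Q x + c + A^T lambda = 0.
Primal feasibility: A x = b.

This gives the KKT block system:
  [ Q   A^T ] [ x     ]   [-c ]
  [ A    0  ] [ lambda ] = [ b ]

Solving the linear system:
  x*      = (-2, 0.6364)
  lambda* = (-13.7273)
  f(x*)   = 11.7727

x* = (-2, 0.6364), lambda* = (-13.7273)


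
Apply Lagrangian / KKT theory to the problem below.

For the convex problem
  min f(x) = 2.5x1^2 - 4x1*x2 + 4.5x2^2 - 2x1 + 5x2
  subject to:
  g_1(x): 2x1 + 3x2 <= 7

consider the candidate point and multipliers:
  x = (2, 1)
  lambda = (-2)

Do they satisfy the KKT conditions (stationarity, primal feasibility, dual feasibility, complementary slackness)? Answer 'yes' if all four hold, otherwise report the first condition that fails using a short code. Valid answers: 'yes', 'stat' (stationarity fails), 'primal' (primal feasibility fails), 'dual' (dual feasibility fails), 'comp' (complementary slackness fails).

Gradient of f: grad f(x) = Q x + c = (4, 6)
Constraint values g_i(x) = a_i^T x - b_i:
  g_1((2, 1)) = 0
Stationarity residual: grad f(x) + sum_i lambda_i a_i = (0, 0)
  -> stationarity OK
Primal feasibility (all g_i <= 0): OK
Dual feasibility (all lambda_i >= 0): FAILS
Complementary slackness (lambda_i * g_i(x) = 0 for all i): OK

Verdict: the first failing condition is dual_feasibility -> dual.

dual


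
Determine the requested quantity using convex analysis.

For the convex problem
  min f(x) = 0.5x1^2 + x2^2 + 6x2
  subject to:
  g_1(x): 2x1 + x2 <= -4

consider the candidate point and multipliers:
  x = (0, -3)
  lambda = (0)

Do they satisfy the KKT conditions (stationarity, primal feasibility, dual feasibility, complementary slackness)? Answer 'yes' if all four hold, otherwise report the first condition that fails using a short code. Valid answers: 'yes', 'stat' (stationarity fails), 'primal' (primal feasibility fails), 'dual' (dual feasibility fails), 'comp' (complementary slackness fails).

Gradient of f: grad f(x) = Q x + c = (0, 0)
Constraint values g_i(x) = a_i^T x - b_i:
  g_1((0, -3)) = 1
Stationarity residual: grad f(x) + sum_i lambda_i a_i = (0, 0)
  -> stationarity OK
Primal feasibility (all g_i <= 0): FAILS
Dual feasibility (all lambda_i >= 0): OK
Complementary slackness (lambda_i * g_i(x) = 0 for all i): OK

Verdict: the first failing condition is primal_feasibility -> primal.

primal


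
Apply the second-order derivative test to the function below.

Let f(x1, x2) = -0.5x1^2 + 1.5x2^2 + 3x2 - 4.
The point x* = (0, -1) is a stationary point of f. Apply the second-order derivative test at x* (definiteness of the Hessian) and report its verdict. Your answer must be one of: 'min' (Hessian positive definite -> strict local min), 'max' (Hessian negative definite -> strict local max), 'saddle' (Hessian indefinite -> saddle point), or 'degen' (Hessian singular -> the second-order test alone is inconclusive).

Compute the Hessian H = grad^2 f:
  H = [[-1, 0], [0, 3]]
Verify stationarity: grad f(x*) = H x* + g = (0, 0).
Eigenvalues of H: -1, 3.
Eigenvalues have mixed signs, so H is indefinite -> x* is a saddle point.

saddle


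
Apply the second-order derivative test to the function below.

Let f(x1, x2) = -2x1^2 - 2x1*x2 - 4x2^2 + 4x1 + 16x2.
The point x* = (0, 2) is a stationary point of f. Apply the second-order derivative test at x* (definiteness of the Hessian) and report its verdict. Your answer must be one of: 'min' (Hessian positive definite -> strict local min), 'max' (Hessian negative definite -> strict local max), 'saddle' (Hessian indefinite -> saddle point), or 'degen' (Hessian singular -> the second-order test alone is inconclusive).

Compute the Hessian H = grad^2 f:
  H = [[-4, -2], [-2, -8]]
Verify stationarity: grad f(x*) = H x* + g = (0, 0).
Eigenvalues of H: -8.8284, -3.1716.
Both eigenvalues < 0, so H is negative definite -> x* is a strict local max.

max


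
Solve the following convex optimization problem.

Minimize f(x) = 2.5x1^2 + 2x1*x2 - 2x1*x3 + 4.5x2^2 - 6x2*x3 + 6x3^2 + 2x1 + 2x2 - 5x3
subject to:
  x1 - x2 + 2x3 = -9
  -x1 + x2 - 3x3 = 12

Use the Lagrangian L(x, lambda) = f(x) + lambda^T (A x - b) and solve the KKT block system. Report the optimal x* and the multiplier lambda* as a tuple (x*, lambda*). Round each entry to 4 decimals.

Form the Lagrangian:
  L(x, lambda) = (1/2) x^T Q x + c^T x + lambda^T (A x - b)
Stationarity (grad_x L = 0): Q x + c + A^T lambda = 0.
Primal feasibility: A x = b.

This gives the KKT block system:
  [ Q   A^T ] [ x     ]   [-c ]
  [ A    0  ] [ lambda ] = [ b ]

Solving the linear system:
  x*      = (-3.3889, -0.3889, -3)
  lambda* = (-2.7222, -12.4444)
  f(x*)   = 66.1389

x* = (-3.3889, -0.3889, -3), lambda* = (-2.7222, -12.4444)


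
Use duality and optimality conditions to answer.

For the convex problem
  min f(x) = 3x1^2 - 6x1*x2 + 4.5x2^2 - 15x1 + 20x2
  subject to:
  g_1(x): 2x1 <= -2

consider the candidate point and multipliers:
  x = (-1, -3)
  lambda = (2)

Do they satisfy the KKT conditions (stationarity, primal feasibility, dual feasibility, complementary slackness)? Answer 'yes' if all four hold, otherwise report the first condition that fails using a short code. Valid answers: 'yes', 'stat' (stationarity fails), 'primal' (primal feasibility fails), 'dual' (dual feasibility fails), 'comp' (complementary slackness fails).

Gradient of f: grad f(x) = Q x + c = (-3, -1)
Constraint values g_i(x) = a_i^T x - b_i:
  g_1((-1, -3)) = 0
Stationarity residual: grad f(x) + sum_i lambda_i a_i = (1, -1)
  -> stationarity FAILS
Primal feasibility (all g_i <= 0): OK
Dual feasibility (all lambda_i >= 0): OK
Complementary slackness (lambda_i * g_i(x) = 0 for all i): OK

Verdict: the first failing condition is stationarity -> stat.

stat


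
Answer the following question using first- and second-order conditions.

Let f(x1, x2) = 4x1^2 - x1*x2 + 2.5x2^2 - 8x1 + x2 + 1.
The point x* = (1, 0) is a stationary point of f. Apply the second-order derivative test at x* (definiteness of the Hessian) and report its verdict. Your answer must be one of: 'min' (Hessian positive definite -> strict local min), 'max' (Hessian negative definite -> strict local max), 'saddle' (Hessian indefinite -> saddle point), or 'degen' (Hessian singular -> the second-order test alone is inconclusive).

Compute the Hessian H = grad^2 f:
  H = [[8, -1], [-1, 5]]
Verify stationarity: grad f(x*) = H x* + g = (0, 0).
Eigenvalues of H: 4.6972, 8.3028.
Both eigenvalues > 0, so H is positive definite -> x* is a strict local min.

min


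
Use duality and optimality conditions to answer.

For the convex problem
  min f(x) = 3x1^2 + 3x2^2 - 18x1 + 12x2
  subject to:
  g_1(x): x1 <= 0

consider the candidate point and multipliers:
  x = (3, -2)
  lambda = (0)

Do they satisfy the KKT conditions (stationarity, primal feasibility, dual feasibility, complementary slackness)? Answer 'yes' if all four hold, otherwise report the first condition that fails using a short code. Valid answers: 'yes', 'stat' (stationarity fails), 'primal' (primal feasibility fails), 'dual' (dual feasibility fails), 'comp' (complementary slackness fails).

Gradient of f: grad f(x) = Q x + c = (0, 0)
Constraint values g_i(x) = a_i^T x - b_i:
  g_1((3, -2)) = 3
Stationarity residual: grad f(x) + sum_i lambda_i a_i = (0, 0)
  -> stationarity OK
Primal feasibility (all g_i <= 0): FAILS
Dual feasibility (all lambda_i >= 0): OK
Complementary slackness (lambda_i * g_i(x) = 0 for all i): OK

Verdict: the first failing condition is primal_feasibility -> primal.

primal


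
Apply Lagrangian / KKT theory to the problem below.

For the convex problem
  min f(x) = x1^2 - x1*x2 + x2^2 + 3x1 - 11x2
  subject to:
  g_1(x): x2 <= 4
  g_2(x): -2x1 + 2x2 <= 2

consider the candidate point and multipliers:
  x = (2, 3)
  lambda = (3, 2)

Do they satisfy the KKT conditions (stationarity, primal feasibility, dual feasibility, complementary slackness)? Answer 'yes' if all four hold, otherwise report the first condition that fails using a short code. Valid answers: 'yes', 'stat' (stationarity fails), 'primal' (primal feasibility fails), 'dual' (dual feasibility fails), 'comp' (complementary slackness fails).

Gradient of f: grad f(x) = Q x + c = (4, -7)
Constraint values g_i(x) = a_i^T x - b_i:
  g_1((2, 3)) = -1
  g_2((2, 3)) = 0
Stationarity residual: grad f(x) + sum_i lambda_i a_i = (0, 0)
  -> stationarity OK
Primal feasibility (all g_i <= 0): OK
Dual feasibility (all lambda_i >= 0): OK
Complementary slackness (lambda_i * g_i(x) = 0 for all i): FAILS

Verdict: the first failing condition is complementary_slackness -> comp.

comp


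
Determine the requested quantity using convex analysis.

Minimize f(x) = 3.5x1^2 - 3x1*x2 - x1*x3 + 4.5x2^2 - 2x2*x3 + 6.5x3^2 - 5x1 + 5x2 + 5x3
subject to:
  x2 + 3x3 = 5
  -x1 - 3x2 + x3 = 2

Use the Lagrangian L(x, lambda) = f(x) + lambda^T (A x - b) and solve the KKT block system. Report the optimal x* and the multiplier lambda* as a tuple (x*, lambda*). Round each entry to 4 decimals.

Form the Lagrangian:
  L(x, lambda) = (1/2) x^T Q x + c^T x + lambda^T (A x - b)
Stationarity (grad_x L = 0): Q x + c + A^T lambda = 0.
Primal feasibility: A x = b.

This gives the KKT block system:
  [ Q   A^T ] [ x     ]   [-c ]
  [ A    0  ] [ lambda ] = [ b ]

Solving the linear system:
  x*      = (0.4017, -0.2205, 1.7402)
  lambda* = (-8.1315, -3.2671)
  f(x*)   = 26.3908

x* = (0.4017, -0.2205, 1.7402), lambda* = (-8.1315, -3.2671)


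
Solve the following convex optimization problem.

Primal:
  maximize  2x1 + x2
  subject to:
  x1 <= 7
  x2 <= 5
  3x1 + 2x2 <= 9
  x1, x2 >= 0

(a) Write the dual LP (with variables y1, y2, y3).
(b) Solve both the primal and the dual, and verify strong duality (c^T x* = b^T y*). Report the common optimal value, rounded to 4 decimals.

The standard primal-dual pair for 'max c^T x s.t. A x <= b, x >= 0' is:
  Dual:  min b^T y  s.t.  A^T y >= c,  y >= 0.

So the dual LP is:
  minimize  7y1 + 5y2 + 9y3
  subject to:
    y1 + 3y3 >= 2
    y2 + 2y3 >= 1
    y1, y2, y3 >= 0

Solving the primal: x* = (3, 0).
  primal value c^T x* = 6.
Solving the dual: y* = (0, 0, 0.6667).
  dual value b^T y* = 6.
Strong duality: c^T x* = b^T y*. Confirmed.

6


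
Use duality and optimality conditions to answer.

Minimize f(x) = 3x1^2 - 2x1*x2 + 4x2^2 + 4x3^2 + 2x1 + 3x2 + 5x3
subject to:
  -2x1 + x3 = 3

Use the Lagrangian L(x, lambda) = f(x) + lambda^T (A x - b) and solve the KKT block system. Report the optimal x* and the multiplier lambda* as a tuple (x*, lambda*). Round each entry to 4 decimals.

Form the Lagrangian:
  L(x, lambda) = (1/2) x^T Q x + c^T x + lambda^T (A x - b)
Stationarity (grad_x L = 0): Q x + c + A^T lambda = 0.
Primal feasibility: A x = b.

This gives the KKT block system:
  [ Q   A^T ] [ x     ]   [-c ]
  [ A    0  ] [ lambda ] = [ b ]

Solving the linear system:
  x*      = (-1.62, -0.78, -0.24)
  lambda* = (-3.08)
  f(x*)   = 1.23

x* = (-1.62, -0.78, -0.24), lambda* = (-3.08)


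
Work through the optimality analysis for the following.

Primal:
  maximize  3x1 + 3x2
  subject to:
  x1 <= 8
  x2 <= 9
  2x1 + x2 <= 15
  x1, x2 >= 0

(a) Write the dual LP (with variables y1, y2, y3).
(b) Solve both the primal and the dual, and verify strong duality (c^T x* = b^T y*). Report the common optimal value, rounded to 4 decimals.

The standard primal-dual pair for 'max c^T x s.t. A x <= b, x >= 0' is:
  Dual:  min b^T y  s.t.  A^T y >= c,  y >= 0.

So the dual LP is:
  minimize  8y1 + 9y2 + 15y3
  subject to:
    y1 + 2y3 >= 3
    y2 + y3 >= 3
    y1, y2, y3 >= 0

Solving the primal: x* = (3, 9).
  primal value c^T x* = 36.
Solving the dual: y* = (0, 1.5, 1.5).
  dual value b^T y* = 36.
Strong duality: c^T x* = b^T y*. Confirmed.

36


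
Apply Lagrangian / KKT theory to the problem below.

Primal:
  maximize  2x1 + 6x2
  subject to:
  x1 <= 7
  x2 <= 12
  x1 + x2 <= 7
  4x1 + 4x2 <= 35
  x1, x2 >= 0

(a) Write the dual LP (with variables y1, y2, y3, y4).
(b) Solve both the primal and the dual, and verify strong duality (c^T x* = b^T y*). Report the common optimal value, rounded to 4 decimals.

The standard primal-dual pair for 'max c^T x s.t. A x <= b, x >= 0' is:
  Dual:  min b^T y  s.t.  A^T y >= c,  y >= 0.

So the dual LP is:
  minimize  7y1 + 12y2 + 7y3 + 35y4
  subject to:
    y1 + y3 + 4y4 >= 2
    y2 + y3 + 4y4 >= 6
    y1, y2, y3, y4 >= 0

Solving the primal: x* = (0, 7).
  primal value c^T x* = 42.
Solving the dual: y* = (0, 0, 6, 0).
  dual value b^T y* = 42.
Strong duality: c^T x* = b^T y*. Confirmed.

42


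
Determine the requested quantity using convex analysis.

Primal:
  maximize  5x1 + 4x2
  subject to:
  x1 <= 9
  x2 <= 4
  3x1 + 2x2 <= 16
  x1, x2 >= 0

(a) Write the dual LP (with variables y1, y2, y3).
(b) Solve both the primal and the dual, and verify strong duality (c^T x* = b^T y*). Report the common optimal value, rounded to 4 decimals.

The standard primal-dual pair for 'max c^T x s.t. A x <= b, x >= 0' is:
  Dual:  min b^T y  s.t.  A^T y >= c,  y >= 0.

So the dual LP is:
  minimize  9y1 + 4y2 + 16y3
  subject to:
    y1 + 3y3 >= 5
    y2 + 2y3 >= 4
    y1, y2, y3 >= 0

Solving the primal: x* = (2.6667, 4).
  primal value c^T x* = 29.3333.
Solving the dual: y* = (0, 0.6667, 1.6667).
  dual value b^T y* = 29.3333.
Strong duality: c^T x* = b^T y*. Confirmed.

29.3333


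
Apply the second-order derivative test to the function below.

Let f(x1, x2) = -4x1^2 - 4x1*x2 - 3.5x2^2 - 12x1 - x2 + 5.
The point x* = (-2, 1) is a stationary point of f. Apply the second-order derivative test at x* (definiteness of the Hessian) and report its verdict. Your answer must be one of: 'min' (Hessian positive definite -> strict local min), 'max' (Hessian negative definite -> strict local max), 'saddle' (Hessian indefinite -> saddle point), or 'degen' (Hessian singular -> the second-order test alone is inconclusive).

Compute the Hessian H = grad^2 f:
  H = [[-8, -4], [-4, -7]]
Verify stationarity: grad f(x*) = H x* + g = (0, 0).
Eigenvalues of H: -11.5311, -3.4689.
Both eigenvalues < 0, so H is negative definite -> x* is a strict local max.

max


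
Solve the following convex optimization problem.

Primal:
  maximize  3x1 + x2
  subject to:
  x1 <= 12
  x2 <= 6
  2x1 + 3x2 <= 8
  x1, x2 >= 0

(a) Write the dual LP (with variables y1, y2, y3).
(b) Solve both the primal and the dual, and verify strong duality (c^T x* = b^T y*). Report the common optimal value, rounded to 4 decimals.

The standard primal-dual pair for 'max c^T x s.t. A x <= b, x >= 0' is:
  Dual:  min b^T y  s.t.  A^T y >= c,  y >= 0.

So the dual LP is:
  minimize  12y1 + 6y2 + 8y3
  subject to:
    y1 + 2y3 >= 3
    y2 + 3y3 >= 1
    y1, y2, y3 >= 0

Solving the primal: x* = (4, 0).
  primal value c^T x* = 12.
Solving the dual: y* = (0, 0, 1.5).
  dual value b^T y* = 12.
Strong duality: c^T x* = b^T y*. Confirmed.

12


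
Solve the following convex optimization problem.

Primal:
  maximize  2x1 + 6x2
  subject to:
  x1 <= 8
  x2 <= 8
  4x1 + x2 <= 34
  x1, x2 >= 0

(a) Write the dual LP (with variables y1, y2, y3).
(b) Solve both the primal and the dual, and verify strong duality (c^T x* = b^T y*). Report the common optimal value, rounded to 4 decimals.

The standard primal-dual pair for 'max c^T x s.t. A x <= b, x >= 0' is:
  Dual:  min b^T y  s.t.  A^T y >= c,  y >= 0.

So the dual LP is:
  minimize  8y1 + 8y2 + 34y3
  subject to:
    y1 + 4y3 >= 2
    y2 + y3 >= 6
    y1, y2, y3 >= 0

Solving the primal: x* = (6.5, 8).
  primal value c^T x* = 61.
Solving the dual: y* = (0, 5.5, 0.5).
  dual value b^T y* = 61.
Strong duality: c^T x* = b^T y*. Confirmed.

61


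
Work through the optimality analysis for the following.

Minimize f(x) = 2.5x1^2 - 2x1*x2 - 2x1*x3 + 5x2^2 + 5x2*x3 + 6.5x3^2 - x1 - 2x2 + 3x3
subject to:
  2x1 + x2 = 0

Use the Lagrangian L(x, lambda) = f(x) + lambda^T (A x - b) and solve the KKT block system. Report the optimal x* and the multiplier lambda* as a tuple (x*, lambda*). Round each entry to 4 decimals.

Form the Lagrangian:
  L(x, lambda) = (1/2) x^T Q x + c^T x + lambda^T (A x - b)
Stationarity (grad_x L = 0): Q x + c + A^T lambda = 0.
Primal feasibility: A x = b.

This gives the KKT block system:
  [ Q   A^T ] [ x     ]   [-c ]
  [ A    0  ] [ lambda ] = [ b ]

Solving the linear system:
  x*      = (-0.1376, 0.2752, -0.3578)
  lambda* = (0.7615)
  f(x*)   = -0.7431

x* = (-0.1376, 0.2752, -0.3578), lambda* = (0.7615)


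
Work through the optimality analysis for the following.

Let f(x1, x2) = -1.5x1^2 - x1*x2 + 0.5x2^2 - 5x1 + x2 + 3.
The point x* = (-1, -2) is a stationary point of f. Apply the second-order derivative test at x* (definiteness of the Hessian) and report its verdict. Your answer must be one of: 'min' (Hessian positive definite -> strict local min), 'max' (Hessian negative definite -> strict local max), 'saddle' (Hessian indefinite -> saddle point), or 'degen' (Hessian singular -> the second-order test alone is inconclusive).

Compute the Hessian H = grad^2 f:
  H = [[-3, -1], [-1, 1]]
Verify stationarity: grad f(x*) = H x* + g = (0, 0).
Eigenvalues of H: -3.2361, 1.2361.
Eigenvalues have mixed signs, so H is indefinite -> x* is a saddle point.

saddle


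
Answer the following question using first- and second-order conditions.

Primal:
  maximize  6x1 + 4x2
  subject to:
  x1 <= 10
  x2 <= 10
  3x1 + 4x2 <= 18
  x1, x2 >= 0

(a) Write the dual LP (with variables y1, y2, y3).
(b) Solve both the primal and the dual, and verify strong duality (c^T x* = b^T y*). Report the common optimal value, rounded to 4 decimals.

The standard primal-dual pair for 'max c^T x s.t. A x <= b, x >= 0' is:
  Dual:  min b^T y  s.t.  A^T y >= c,  y >= 0.

So the dual LP is:
  minimize  10y1 + 10y2 + 18y3
  subject to:
    y1 + 3y3 >= 6
    y2 + 4y3 >= 4
    y1, y2, y3 >= 0

Solving the primal: x* = (6, 0).
  primal value c^T x* = 36.
Solving the dual: y* = (0, 0, 2).
  dual value b^T y* = 36.
Strong duality: c^T x* = b^T y*. Confirmed.

36


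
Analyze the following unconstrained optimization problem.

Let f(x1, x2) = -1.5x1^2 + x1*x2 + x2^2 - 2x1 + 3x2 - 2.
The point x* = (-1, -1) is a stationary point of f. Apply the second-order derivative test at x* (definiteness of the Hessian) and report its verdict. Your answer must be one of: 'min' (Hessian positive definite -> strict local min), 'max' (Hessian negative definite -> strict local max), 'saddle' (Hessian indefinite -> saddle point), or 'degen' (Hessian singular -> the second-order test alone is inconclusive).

Compute the Hessian H = grad^2 f:
  H = [[-3, 1], [1, 2]]
Verify stationarity: grad f(x*) = H x* + g = (0, 0).
Eigenvalues of H: -3.1926, 2.1926.
Eigenvalues have mixed signs, so H is indefinite -> x* is a saddle point.

saddle


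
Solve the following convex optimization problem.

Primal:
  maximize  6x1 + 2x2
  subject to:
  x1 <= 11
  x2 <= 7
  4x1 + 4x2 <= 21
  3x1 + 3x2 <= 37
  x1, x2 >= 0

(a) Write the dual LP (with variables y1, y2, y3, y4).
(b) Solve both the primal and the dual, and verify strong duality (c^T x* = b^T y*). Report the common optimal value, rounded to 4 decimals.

The standard primal-dual pair for 'max c^T x s.t. A x <= b, x >= 0' is:
  Dual:  min b^T y  s.t.  A^T y >= c,  y >= 0.

So the dual LP is:
  minimize  11y1 + 7y2 + 21y3 + 37y4
  subject to:
    y1 + 4y3 + 3y4 >= 6
    y2 + 4y3 + 3y4 >= 2
    y1, y2, y3, y4 >= 0

Solving the primal: x* = (5.25, 0).
  primal value c^T x* = 31.5.
Solving the dual: y* = (0, 0, 1.5, 0).
  dual value b^T y* = 31.5.
Strong duality: c^T x* = b^T y*. Confirmed.

31.5


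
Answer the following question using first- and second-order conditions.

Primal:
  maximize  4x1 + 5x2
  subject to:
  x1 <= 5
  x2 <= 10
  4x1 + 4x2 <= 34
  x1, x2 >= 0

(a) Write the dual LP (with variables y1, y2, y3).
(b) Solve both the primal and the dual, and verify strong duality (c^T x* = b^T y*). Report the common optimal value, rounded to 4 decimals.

The standard primal-dual pair for 'max c^T x s.t. A x <= b, x >= 0' is:
  Dual:  min b^T y  s.t.  A^T y >= c,  y >= 0.

So the dual LP is:
  minimize  5y1 + 10y2 + 34y3
  subject to:
    y1 + 4y3 >= 4
    y2 + 4y3 >= 5
    y1, y2, y3 >= 0

Solving the primal: x* = (0, 8.5).
  primal value c^T x* = 42.5.
Solving the dual: y* = (0, 0, 1.25).
  dual value b^T y* = 42.5.
Strong duality: c^T x* = b^T y*. Confirmed.

42.5


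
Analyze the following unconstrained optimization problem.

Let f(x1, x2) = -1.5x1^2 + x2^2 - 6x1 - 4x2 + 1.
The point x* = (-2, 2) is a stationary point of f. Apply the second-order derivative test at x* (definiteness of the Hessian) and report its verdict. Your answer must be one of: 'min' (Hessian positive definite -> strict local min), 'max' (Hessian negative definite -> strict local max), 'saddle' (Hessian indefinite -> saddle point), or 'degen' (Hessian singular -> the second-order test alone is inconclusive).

Compute the Hessian H = grad^2 f:
  H = [[-3, 0], [0, 2]]
Verify stationarity: grad f(x*) = H x* + g = (0, 0).
Eigenvalues of H: -3, 2.
Eigenvalues have mixed signs, so H is indefinite -> x* is a saddle point.

saddle


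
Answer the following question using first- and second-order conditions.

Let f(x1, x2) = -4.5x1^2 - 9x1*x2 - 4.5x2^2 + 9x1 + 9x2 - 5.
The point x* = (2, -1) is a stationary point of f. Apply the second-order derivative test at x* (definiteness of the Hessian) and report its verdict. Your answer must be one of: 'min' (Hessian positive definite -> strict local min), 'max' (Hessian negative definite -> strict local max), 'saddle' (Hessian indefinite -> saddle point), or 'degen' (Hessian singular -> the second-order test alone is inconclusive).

Compute the Hessian H = grad^2 f:
  H = [[-9, -9], [-9, -9]]
Verify stationarity: grad f(x*) = H x* + g = (0, 0).
Eigenvalues of H: -18, 0.
H has a zero eigenvalue (singular; negative semidefinite but not definite), so H is neither positive definite, negative definite, nor indefinite. The second-order test alone is inconclusive -> degen.
(Indeed, f is constant along the null direction of H through x*, so x* is not a strict local extremum.)

degen


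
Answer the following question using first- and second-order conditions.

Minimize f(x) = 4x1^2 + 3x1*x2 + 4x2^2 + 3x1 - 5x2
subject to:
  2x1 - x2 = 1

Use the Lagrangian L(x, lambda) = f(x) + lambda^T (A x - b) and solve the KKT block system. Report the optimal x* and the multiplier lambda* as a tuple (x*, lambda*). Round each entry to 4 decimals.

Form the Lagrangian:
  L(x, lambda) = (1/2) x^T Q x + c^T x + lambda^T (A x - b)
Stationarity (grad_x L = 0): Q x + c + A^T lambda = 0.
Primal feasibility: A x = b.

This gives the KKT block system:
  [ Q   A^T ] [ x     ]   [-c ]
  [ A    0  ] [ lambda ] = [ b ]

Solving the linear system:
  x*      = (0.5, 0)
  lambda* = (-3.5)
  f(x*)   = 2.5

x* = (0.5, 0), lambda* = (-3.5)


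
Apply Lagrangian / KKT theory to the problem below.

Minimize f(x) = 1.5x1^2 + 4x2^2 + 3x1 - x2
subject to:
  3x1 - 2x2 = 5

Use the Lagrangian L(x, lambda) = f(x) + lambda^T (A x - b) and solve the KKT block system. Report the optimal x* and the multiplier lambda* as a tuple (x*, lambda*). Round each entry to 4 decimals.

Form the Lagrangian:
  L(x, lambda) = (1/2) x^T Q x + c^T x + lambda^T (A x - b)
Stationarity (grad_x L = 0): Q x + c + A^T lambda = 0.
Primal feasibility: A x = b.

This gives the KKT block system:
  [ Q   A^T ] [ x     ]   [-c ]
  [ A    0  ] [ lambda ] = [ b ]

Solving the linear system:
  x*      = (1.3571, -0.4643)
  lambda* = (-2.3571)
  f(x*)   = 8.1607

x* = (1.3571, -0.4643), lambda* = (-2.3571)


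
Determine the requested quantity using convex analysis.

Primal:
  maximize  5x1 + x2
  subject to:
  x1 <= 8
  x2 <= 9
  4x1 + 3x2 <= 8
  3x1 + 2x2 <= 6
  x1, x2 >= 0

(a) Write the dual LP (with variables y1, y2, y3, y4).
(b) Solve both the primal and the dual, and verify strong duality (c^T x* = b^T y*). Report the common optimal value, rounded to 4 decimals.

The standard primal-dual pair for 'max c^T x s.t. A x <= b, x >= 0' is:
  Dual:  min b^T y  s.t.  A^T y >= c,  y >= 0.

So the dual LP is:
  minimize  8y1 + 9y2 + 8y3 + 6y4
  subject to:
    y1 + 4y3 + 3y4 >= 5
    y2 + 3y3 + 2y4 >= 1
    y1, y2, y3, y4 >= 0

Solving the primal: x* = (2, 0).
  primal value c^T x* = 10.
Solving the dual: y* = (0, 0, 0, 1.6667).
  dual value b^T y* = 10.
Strong duality: c^T x* = b^T y*. Confirmed.

10


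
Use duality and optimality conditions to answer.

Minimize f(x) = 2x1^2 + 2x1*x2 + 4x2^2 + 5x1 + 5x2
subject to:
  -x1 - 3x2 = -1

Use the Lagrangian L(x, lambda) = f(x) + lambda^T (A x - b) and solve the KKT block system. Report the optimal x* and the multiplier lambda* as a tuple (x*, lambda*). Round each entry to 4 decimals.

Form the Lagrangian:
  L(x, lambda) = (1/2) x^T Q x + c^T x + lambda^T (A x - b)
Stationarity (grad_x L = 0): Q x + c + A^T lambda = 0.
Primal feasibility: A x = b.

This gives the KKT block system:
  [ Q   A^T ] [ x     ]   [-c ]
  [ A    0  ] [ lambda ] = [ b ]

Solving the linear system:
  x*      = (-0.875, 0.625)
  lambda* = (2.75)
  f(x*)   = 0.75

x* = (-0.875, 0.625), lambda* = (2.75)


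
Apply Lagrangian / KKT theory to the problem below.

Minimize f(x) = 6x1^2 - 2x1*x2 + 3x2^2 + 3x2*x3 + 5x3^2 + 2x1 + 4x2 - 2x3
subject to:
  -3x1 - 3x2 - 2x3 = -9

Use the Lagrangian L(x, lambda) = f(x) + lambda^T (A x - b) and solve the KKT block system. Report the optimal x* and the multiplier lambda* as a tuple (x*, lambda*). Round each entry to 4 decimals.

Form the Lagrangian:
  L(x, lambda) = (1/2) x^T Q x + c^T x + lambda^T (A x - b)
Stationarity (grad_x L = 0): Q x + c + A^T lambda = 0.
Primal feasibility: A x = b.

This gives the KKT block system:
  [ Q   A^T ] [ x     ]   [-c ]
  [ A    0  ] [ lambda ] = [ b ]

Solving the linear system:
  x*      = (1.12, 1.4913, 0.5831)
  lambda* = (4.1524)
  f(x*)   = 22.2052

x* = (1.12, 1.4913, 0.5831), lambda* = (4.1524)


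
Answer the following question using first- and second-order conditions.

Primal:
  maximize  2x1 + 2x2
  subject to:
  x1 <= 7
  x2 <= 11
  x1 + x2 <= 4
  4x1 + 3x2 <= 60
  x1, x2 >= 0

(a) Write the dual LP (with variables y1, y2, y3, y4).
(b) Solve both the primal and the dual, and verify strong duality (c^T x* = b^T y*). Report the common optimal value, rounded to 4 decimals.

The standard primal-dual pair for 'max c^T x s.t. A x <= b, x >= 0' is:
  Dual:  min b^T y  s.t.  A^T y >= c,  y >= 0.

So the dual LP is:
  minimize  7y1 + 11y2 + 4y3 + 60y4
  subject to:
    y1 + y3 + 4y4 >= 2
    y2 + y3 + 3y4 >= 2
    y1, y2, y3, y4 >= 0

Solving the primal: x* = (4, 0).
  primal value c^T x* = 8.
Solving the dual: y* = (0, 0, 2, 0).
  dual value b^T y* = 8.
Strong duality: c^T x* = b^T y*. Confirmed.

8


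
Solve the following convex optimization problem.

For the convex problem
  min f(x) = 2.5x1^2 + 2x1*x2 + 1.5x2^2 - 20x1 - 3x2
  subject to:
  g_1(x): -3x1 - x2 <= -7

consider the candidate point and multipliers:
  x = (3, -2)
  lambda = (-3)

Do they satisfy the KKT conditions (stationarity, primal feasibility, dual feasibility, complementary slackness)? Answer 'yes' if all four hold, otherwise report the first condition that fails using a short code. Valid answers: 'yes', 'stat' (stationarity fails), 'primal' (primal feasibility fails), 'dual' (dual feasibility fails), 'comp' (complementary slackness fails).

Gradient of f: grad f(x) = Q x + c = (-9, -3)
Constraint values g_i(x) = a_i^T x - b_i:
  g_1((3, -2)) = 0
Stationarity residual: grad f(x) + sum_i lambda_i a_i = (0, 0)
  -> stationarity OK
Primal feasibility (all g_i <= 0): OK
Dual feasibility (all lambda_i >= 0): FAILS
Complementary slackness (lambda_i * g_i(x) = 0 for all i): OK

Verdict: the first failing condition is dual_feasibility -> dual.

dual


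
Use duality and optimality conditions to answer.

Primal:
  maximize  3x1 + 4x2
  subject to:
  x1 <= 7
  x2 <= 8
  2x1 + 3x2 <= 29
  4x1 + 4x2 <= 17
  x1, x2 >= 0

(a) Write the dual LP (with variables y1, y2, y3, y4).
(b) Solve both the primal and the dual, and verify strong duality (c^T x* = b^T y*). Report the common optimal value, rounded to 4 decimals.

The standard primal-dual pair for 'max c^T x s.t. A x <= b, x >= 0' is:
  Dual:  min b^T y  s.t.  A^T y >= c,  y >= 0.

So the dual LP is:
  minimize  7y1 + 8y2 + 29y3 + 17y4
  subject to:
    y1 + 2y3 + 4y4 >= 3
    y2 + 3y3 + 4y4 >= 4
    y1, y2, y3, y4 >= 0

Solving the primal: x* = (0, 4.25).
  primal value c^T x* = 17.
Solving the dual: y* = (0, 0, 0, 1).
  dual value b^T y* = 17.
Strong duality: c^T x* = b^T y*. Confirmed.

17


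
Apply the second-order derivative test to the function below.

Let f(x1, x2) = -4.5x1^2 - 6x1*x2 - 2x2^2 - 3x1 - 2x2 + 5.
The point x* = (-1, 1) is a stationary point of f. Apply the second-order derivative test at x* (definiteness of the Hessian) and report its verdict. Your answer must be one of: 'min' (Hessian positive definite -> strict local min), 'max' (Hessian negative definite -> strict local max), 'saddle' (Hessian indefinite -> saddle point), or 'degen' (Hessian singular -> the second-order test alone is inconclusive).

Compute the Hessian H = grad^2 f:
  H = [[-9, -6], [-6, -4]]
Verify stationarity: grad f(x*) = H x* + g = (0, 0).
Eigenvalues of H: -13, 0.
H has a zero eigenvalue (singular; negative semidefinite but not definite), so H is neither positive definite, negative definite, nor indefinite. The second-order test alone is inconclusive -> degen.
(Indeed, f is constant along the null direction of H through x*, so x* is not a strict local extremum.)

degen


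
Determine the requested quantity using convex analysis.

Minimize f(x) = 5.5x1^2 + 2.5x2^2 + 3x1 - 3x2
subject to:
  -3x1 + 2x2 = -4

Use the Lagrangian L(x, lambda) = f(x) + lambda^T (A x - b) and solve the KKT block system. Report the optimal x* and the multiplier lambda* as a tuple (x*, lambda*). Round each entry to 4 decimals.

Form the Lagrangian:
  L(x, lambda) = (1/2) x^T Q x + c^T x + lambda^T (A x - b)
Stationarity (grad_x L = 0): Q x + c + A^T lambda = 0.
Primal feasibility: A x = b.

This gives the KKT block system:
  [ Q   A^T ] [ x     ]   [-c ]
  [ A    0  ] [ lambda ] = [ b ]

Solving the linear system:
  x*      = (0.7416, -0.8876)
  lambda* = (3.7191)
  f(x*)   = 9.882

x* = (0.7416, -0.8876), lambda* = (3.7191)


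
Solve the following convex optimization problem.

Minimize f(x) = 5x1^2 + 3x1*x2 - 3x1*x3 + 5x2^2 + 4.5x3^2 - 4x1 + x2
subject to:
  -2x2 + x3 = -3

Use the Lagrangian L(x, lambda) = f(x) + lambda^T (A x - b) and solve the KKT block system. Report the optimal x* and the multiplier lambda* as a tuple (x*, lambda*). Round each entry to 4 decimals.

Form the Lagrangian:
  L(x, lambda) = (1/2) x^T Q x + c^T x + lambda^T (A x - b)
Stationarity (grad_x L = 0): Q x + c + A^T lambda = 0.
Primal feasibility: A x = b.

This gives the KKT block system:
  [ Q   A^T ] [ x     ]   [-c ]
  [ A    0  ] [ lambda ] = [ b ]

Solving the linear system:
  x*      = (-0.1574, 1.1419, -0.7162)
  lambda* = (5.9734)
  f(x*)   = 9.8459

x* = (-0.1574, 1.1419, -0.7162), lambda* = (5.9734)


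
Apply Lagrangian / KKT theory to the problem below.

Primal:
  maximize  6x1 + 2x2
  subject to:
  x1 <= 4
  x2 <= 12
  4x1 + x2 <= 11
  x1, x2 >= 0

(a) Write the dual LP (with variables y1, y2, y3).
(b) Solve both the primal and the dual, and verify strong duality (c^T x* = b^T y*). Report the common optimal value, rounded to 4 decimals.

The standard primal-dual pair for 'max c^T x s.t. A x <= b, x >= 0' is:
  Dual:  min b^T y  s.t.  A^T y >= c,  y >= 0.

So the dual LP is:
  minimize  4y1 + 12y2 + 11y3
  subject to:
    y1 + 4y3 >= 6
    y2 + y3 >= 2
    y1, y2, y3 >= 0

Solving the primal: x* = (0, 11).
  primal value c^T x* = 22.
Solving the dual: y* = (0, 0, 2).
  dual value b^T y* = 22.
Strong duality: c^T x* = b^T y*. Confirmed.

22


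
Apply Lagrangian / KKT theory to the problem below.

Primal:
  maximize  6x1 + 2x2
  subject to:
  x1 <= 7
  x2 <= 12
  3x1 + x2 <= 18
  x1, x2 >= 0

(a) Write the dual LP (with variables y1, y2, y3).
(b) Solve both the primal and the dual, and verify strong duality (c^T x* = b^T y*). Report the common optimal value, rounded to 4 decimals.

The standard primal-dual pair for 'max c^T x s.t. A x <= b, x >= 0' is:
  Dual:  min b^T y  s.t.  A^T y >= c,  y >= 0.

So the dual LP is:
  minimize  7y1 + 12y2 + 18y3
  subject to:
    y1 + 3y3 >= 6
    y2 + y3 >= 2
    y1, y2, y3 >= 0

Solving the primal: x* = (6, 0).
  primal value c^T x* = 36.
Solving the dual: y* = (0, 0, 2).
  dual value b^T y* = 36.
Strong duality: c^T x* = b^T y*. Confirmed.

36


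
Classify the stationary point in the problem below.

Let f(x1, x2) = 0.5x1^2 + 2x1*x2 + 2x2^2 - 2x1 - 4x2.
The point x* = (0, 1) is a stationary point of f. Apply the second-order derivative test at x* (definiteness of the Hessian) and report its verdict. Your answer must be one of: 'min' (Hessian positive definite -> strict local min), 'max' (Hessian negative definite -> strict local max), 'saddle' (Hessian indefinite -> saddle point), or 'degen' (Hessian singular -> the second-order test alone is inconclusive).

Compute the Hessian H = grad^2 f:
  H = [[1, 2], [2, 4]]
Verify stationarity: grad f(x*) = H x* + g = (0, 0).
Eigenvalues of H: 0, 5.
H has a zero eigenvalue (singular; positive semidefinite but not definite), so H is neither positive definite, negative definite, nor indefinite. The second-order test alone is inconclusive -> degen.
(Indeed, f is constant along the null direction of H through x*, so x* is not a strict local extremum.)

degen


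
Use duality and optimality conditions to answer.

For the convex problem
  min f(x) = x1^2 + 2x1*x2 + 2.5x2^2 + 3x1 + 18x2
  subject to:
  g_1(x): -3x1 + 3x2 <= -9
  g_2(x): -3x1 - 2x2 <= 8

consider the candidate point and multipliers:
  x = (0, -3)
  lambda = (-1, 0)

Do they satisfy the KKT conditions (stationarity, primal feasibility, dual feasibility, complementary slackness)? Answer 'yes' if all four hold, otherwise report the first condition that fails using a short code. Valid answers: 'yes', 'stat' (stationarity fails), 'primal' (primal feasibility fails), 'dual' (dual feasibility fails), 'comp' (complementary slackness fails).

Gradient of f: grad f(x) = Q x + c = (-3, 3)
Constraint values g_i(x) = a_i^T x - b_i:
  g_1((0, -3)) = 0
  g_2((0, -3)) = -2
Stationarity residual: grad f(x) + sum_i lambda_i a_i = (0, 0)
  -> stationarity OK
Primal feasibility (all g_i <= 0): OK
Dual feasibility (all lambda_i >= 0): FAILS
Complementary slackness (lambda_i * g_i(x) = 0 for all i): OK

Verdict: the first failing condition is dual_feasibility -> dual.

dual


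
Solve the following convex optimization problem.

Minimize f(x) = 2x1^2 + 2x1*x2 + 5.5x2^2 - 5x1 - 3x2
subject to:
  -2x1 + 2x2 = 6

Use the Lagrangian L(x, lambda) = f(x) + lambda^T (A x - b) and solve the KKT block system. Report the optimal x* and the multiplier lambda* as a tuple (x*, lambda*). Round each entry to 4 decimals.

Form the Lagrangian:
  L(x, lambda) = (1/2) x^T Q x + c^T x + lambda^T (A x - b)
Stationarity (grad_x L = 0): Q x + c + A^T lambda = 0.
Primal feasibility: A x = b.

This gives the KKT block system:
  [ Q   A^T ] [ x     ]   [-c ]
  [ A    0  ] [ lambda ] = [ b ]

Solving the linear system:
  x*      = (-1.6316, 1.3684)
  lambda* = (-4.3947)
  f(x*)   = 15.2105

x* = (-1.6316, 1.3684), lambda* = (-4.3947)


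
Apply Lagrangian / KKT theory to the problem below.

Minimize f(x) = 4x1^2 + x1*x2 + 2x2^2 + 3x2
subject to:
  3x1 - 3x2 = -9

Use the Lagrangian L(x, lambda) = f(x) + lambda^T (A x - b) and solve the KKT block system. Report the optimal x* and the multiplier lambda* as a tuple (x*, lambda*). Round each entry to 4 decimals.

Form the Lagrangian:
  L(x, lambda) = (1/2) x^T Q x + c^T x + lambda^T (A x - b)
Stationarity (grad_x L = 0): Q x + c + A^T lambda = 0.
Primal feasibility: A x = b.

This gives the KKT block system:
  [ Q   A^T ] [ x     ]   [-c ]
  [ A    0  ] [ lambda ] = [ b ]

Solving the linear system:
  x*      = (-1.2857, 1.7143)
  lambda* = (2.8571)
  f(x*)   = 15.4286

x* = (-1.2857, 1.7143), lambda* = (2.8571)


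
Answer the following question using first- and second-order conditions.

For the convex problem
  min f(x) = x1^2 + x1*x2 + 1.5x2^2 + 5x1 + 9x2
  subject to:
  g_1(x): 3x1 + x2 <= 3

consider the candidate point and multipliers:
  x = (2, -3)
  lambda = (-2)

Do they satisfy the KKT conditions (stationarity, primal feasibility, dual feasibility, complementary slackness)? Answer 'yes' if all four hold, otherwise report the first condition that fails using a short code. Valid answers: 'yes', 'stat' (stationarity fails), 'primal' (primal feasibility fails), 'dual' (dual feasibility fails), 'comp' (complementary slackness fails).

Gradient of f: grad f(x) = Q x + c = (6, 2)
Constraint values g_i(x) = a_i^T x - b_i:
  g_1((2, -3)) = 0
Stationarity residual: grad f(x) + sum_i lambda_i a_i = (0, 0)
  -> stationarity OK
Primal feasibility (all g_i <= 0): OK
Dual feasibility (all lambda_i >= 0): FAILS
Complementary slackness (lambda_i * g_i(x) = 0 for all i): OK

Verdict: the first failing condition is dual_feasibility -> dual.

dual


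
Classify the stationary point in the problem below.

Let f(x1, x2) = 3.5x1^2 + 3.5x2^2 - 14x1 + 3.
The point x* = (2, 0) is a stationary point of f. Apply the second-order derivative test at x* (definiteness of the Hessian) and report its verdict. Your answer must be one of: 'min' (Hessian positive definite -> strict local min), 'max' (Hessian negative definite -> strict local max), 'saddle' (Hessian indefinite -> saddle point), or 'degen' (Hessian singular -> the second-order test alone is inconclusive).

Compute the Hessian H = grad^2 f:
  H = [[7, 0], [0, 7]]
Verify stationarity: grad f(x*) = H x* + g = (0, 0).
Eigenvalues of H: 7, 7.
Both eigenvalues > 0, so H is positive definite -> x* is a strict local min.

min


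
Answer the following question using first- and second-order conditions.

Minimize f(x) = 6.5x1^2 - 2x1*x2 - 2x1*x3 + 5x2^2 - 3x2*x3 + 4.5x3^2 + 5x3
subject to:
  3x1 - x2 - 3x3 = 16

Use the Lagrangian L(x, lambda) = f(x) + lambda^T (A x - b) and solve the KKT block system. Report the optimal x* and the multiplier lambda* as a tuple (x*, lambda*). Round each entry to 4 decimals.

Form the Lagrangian:
  L(x, lambda) = (1/2) x^T Q x + c^T x + lambda^T (A x - b)
Stationarity (grad_x L = 0): Q x + c + A^T lambda = 0.
Primal feasibility: A x = b.

This gives the KKT block system:
  [ Q   A^T ] [ x     ]   [-c ]
  [ A    0  ] [ lambda ] = [ b ]

Solving the linear system:
  x*      = (1.098, -1.7139, -3.664)
  lambda* = (-8.3434)
  f(x*)   = 57.5872

x* = (1.098, -1.7139, -3.664), lambda* = (-8.3434)


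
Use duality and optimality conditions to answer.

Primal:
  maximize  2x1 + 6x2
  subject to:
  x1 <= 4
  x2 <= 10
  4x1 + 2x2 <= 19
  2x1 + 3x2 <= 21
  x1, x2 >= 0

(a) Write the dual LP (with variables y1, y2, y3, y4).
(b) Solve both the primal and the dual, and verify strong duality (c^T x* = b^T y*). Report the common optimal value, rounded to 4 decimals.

The standard primal-dual pair for 'max c^T x s.t. A x <= b, x >= 0' is:
  Dual:  min b^T y  s.t.  A^T y >= c,  y >= 0.

So the dual LP is:
  minimize  4y1 + 10y2 + 19y3 + 21y4
  subject to:
    y1 + 4y3 + 2y4 >= 2
    y2 + 2y3 + 3y4 >= 6
    y1, y2, y3, y4 >= 0

Solving the primal: x* = (0, 7).
  primal value c^T x* = 42.
Solving the dual: y* = (0, 0, 0, 2).
  dual value b^T y* = 42.
Strong duality: c^T x* = b^T y*. Confirmed.

42


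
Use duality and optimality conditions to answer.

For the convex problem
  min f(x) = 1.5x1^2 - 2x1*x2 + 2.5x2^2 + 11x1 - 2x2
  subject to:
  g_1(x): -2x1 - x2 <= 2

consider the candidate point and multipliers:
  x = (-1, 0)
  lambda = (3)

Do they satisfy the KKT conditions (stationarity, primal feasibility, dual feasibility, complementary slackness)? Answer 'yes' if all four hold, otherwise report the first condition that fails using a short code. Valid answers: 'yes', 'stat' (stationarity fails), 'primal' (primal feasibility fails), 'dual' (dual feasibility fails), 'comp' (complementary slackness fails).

Gradient of f: grad f(x) = Q x + c = (8, 0)
Constraint values g_i(x) = a_i^T x - b_i:
  g_1((-1, 0)) = 0
Stationarity residual: grad f(x) + sum_i lambda_i a_i = (2, -3)
  -> stationarity FAILS
Primal feasibility (all g_i <= 0): OK
Dual feasibility (all lambda_i >= 0): OK
Complementary slackness (lambda_i * g_i(x) = 0 for all i): OK

Verdict: the first failing condition is stationarity -> stat.

stat
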